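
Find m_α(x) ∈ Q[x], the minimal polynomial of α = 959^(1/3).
m_α(x) = x^3 - 959

α satisfies α^3 = 959, so x^3 - 959 annihilates α. By the rational root test, a rational root p/q (in lowest terms) of x^3 - 959 would satisfy p^3 = 959 q^3, forcing q = 1 and p^3 = 959; but 959 is not a perfect cube, contradiction. A monic cubic over Q with no rational root is irreducible (any nontrivial factorization would include a linear factor). Hence x^3 - 959 is the minimal polynomial of α, and in particular [Q(α):Q] = 3.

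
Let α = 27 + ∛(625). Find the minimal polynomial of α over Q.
m_α(x) = x^3 - 81x^2 + 2187x - 20308

Set β = α - 27 = ∛(625), so β^3 = 625. Then (α - 27)^3 - 625 = 0, i.e. α is a root of g(x) = (x - 27)^3 - 625 = x^3 - 81x^2 + 2187x - 20308. Since g(x) = h(x - 27) where h(x) = x^3 - 625, and h is irreducible over Q (because 625 is not a perfect cube, so h has no rational root, and a monic cubic with no rational root is irreducible), g is also irreducible (irreducibility is preserved under the substitution x → x - 27). Hence m_α(x) = x^3 - 81x^2 + 2187x - 20308.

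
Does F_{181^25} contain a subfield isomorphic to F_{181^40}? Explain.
No: F_{181^40} is not a subfield of F_{181^25}

F_{p^m} embeds in F_{p^n} iff m | n. Here 40 ∤ 25 (since 25 = 0·40 + 25 with remainder 25 ≠ 0), so F_{181^40} is not a subfield of F_{181^25}. Equivalently: if it were, the tower law would give 40 = [F_{181^40}:F_181] dividing [F_{181^25}:F_181] = 25, contradiction.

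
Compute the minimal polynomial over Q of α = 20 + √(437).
m_α(x) = x^2 - 40x - 37

From α - 20 = √(437), squaring gives (α - 20)^2 = 437, i.e. α^2 - 40α + 400 = 437, so α^2 - 40α - 37 = 0. The discriminant of x^2 - 40x - 37 is (-40)^2 - 4·(-37) = 1600 + 148 = 1748, and 4·(437) is not a perfect square in Q since 437 is squarefree and ≠ 1. Hence x^2 - 40x - 37 is irreducible over Q and is the minimal polynomial of α.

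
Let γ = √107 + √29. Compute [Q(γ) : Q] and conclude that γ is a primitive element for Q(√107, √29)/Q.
[Q(γ) : Q] = 4 (equivalently, Q(γ) = Q(√107, √29))

Obviously Q(γ) ⊆ Q(√107, √29), and [Q(√107, √29):Q] = 4 (since 107, 29 are distinct squarefree integers > 1 with 3103 not a perfect square). To show equality we compute the minimal polynomial of γ. From γ = √107 + √29: γ^2 = 107 + 2√(3103) + 29 = 136 + 2√(3103), so γ^2 - 136 = 2√(3103); squaring, (γ^2 - 136)^2 = 4·3103, i.e. γ^4 - 272γ^2 + 18496 - 12412 = 0, i.e. γ^4 - 272γ^2 + 6084 = 0. So γ is a root of x^4 - 272x^2 + 6084. This polynomial is irreducible over Q: it has no rational root (each ±√107 ± √29 is irrational), and any factorization into two quadratics over Q would force √(3103) ∈ Q (pairing opposite roots) or √107, √29 ∈ Q (other pairings), all impossible. Hence [Q(γ):Q] = 4 = [Q(√107, √29):Q], so Q(γ) = Q(√107, √29).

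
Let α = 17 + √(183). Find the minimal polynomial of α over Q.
m_α(x) = x^2 - 34x + 106

From α - 17 = √(183), squaring gives (α - 17)^2 = 183, i.e. α^2 - 34α + 289 = 183, so α^2 - 34α + 106 = 0. The discriminant of x^2 - 34x + 106 is (-34)^2 - 4·(106) = 1156 - 424 = 732, and 4·(183) is not a perfect square in Q since 183 is squarefree and ≠ 1. Hence x^2 - 34x + 106 is irreducible over Q and is the minimal polynomial of α.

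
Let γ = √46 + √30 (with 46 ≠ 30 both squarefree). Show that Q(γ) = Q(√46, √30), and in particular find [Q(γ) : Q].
[Q(γ) : Q] = 4 (equivalently, Q(γ) = Q(√46, √30))

Obviously Q(γ) ⊆ Q(√46, √30), and [Q(√46, √30):Q] = 4 (since 46, 30 are distinct squarefree integers > 1 with 1380 not a perfect square). To show equality we compute the minimal polynomial of γ. From γ = √46 + √30: γ^2 = 46 + 2√(1380) + 30 = 76 + 2√(1380), so γ^2 - 76 = 2√(1380); squaring, (γ^2 - 76)^2 = 4·1380, i.e. γ^4 - 152γ^2 + 5776 - 5520 = 0, i.e. γ^4 - 152γ^2 + 256 = 0. So γ is a root of x^4 - 152x^2 + 256. This polynomial is irreducible over Q: it has no rational root (each ±√46 ± √30 is irrational), and any factorization into two quadratics over Q would force √(1380) ∈ Q (pairing opposite roots) or √46, √30 ∈ Q (other pairings), all impossible. Hence [Q(γ):Q] = 4 = [Q(√46, √30):Q], so Q(γ) = Q(√46, √30).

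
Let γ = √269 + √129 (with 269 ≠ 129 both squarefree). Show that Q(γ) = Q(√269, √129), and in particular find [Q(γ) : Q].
[Q(γ) : Q] = 4 (equivalently, Q(γ) = Q(√269, √129))

Obviously Q(γ) ⊆ Q(√269, √129), and [Q(√269, √129):Q] = 4 (since 269, 129 are distinct squarefree integers > 1 with 34701 not a perfect square). To show equality we compute the minimal polynomial of γ. From γ = √269 + √129: γ^2 = 269 + 2√(34701) + 129 = 398 + 2√(34701), so γ^2 - 398 = 2√(34701); squaring, (γ^2 - 398)^2 = 4·34701, i.e. γ^4 - 796γ^2 + 158404 - 138804 = 0, i.e. γ^4 - 796γ^2 + 19600 = 0. So γ is a root of x^4 - 796x^2 + 19600. This polynomial is irreducible over Q: it has no rational root (each ±√269 ± √129 is irrational), and any factorization into two quadratics over Q would force √(34701) ∈ Q (pairing opposite roots) or √269, √129 ∈ Q (other pairings), all impossible. Hence [Q(γ):Q] = 4 = [Q(√269, √129):Q], so Q(γ) = Q(√269, √129).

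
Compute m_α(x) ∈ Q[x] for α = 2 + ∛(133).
m_α(x) = x^3 - 6x^2 + 12x - 141

Set β = α - 2 = ∛(133), so β^3 = 133. Then (α - 2)^3 - 133 = 0, i.e. α is a root of g(x) = (x - 2)^3 - 133 = x^3 - 6x^2 + 12x - 141. Since g(x) = h(x - 2) where h(x) = x^3 - 133, and h is irreducible over Q (because 133 is not a perfect cube, so h has no rational root, and a monic cubic with no rational root is irreducible), g is also irreducible (irreducibility is preserved under the substitution x → x - 2). Hence m_α(x) = x^3 - 6x^2 + 12x - 141.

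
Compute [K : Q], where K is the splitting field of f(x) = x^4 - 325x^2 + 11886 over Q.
[K : Q] = 4

Solving the quadratic in x^2: x^2 = (325 ± √(325^2 - 4·11886))/2 = (325 ± √58081)/2 = (325 ± 241)/2, giving x^2 = 283 or x^2 = 42. So f(x) = (x^2 - 283)(x^2 - 42) and the roots of f are ±√283, ±√42. Hence the splitting field is K = Q(√283, √42). Since 283 and 42 are distinct squarefree integers > 1, their product 11886 is not a perfect square, so √42 ∉ Q(√283). By the tower law [K:Q] = [Q(√283,√42):Q(√283)] · [Q(√283):Q] = 2 · 2 = 4.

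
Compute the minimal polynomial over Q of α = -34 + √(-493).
m_α(x) = x^2 + 68x + 1649

From α + 34 = √(-493), squaring gives (α + 34)^2 = -493, i.e. α^2 + 68α + 1156 = -493, so α^2 + 68α + 1649 = 0. The discriminant of x^2 + 68x + 1649 is (68)^2 - 4·(1649) = 4624 - 6596 = -1972, and 4·(-493) is not a perfect square in Q since -493 is squarefree and ≠ 1. Hence x^2 + 68x + 1649 is irreducible over Q and is the minimal polynomial of α.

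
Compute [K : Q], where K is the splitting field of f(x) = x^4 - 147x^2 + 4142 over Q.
[K : Q] = 4

Solving the quadratic in x^2: x^2 = (147 ± √(147^2 - 4·4142))/2 = (147 ± √5041)/2 = (147 ± 71)/2, giving x^2 = 38 or x^2 = 109. So f(x) = (x^2 - 38)(x^2 - 109) and the roots of f are ±√38, ±√109. Hence the splitting field is K = Q(√38, √109). Since 38 and 109 are distinct squarefree integers > 1, their product 4142 is not a perfect square, so √109 ∉ Q(√38). By the tower law [K:Q] = [Q(√38,√109):Q(√38)] · [Q(√38):Q] = 2 · 2 = 4.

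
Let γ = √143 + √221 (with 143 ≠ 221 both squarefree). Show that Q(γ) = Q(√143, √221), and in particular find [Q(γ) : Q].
[Q(γ) : Q] = 4 (equivalently, Q(γ) = Q(√143, √221))

Obviously Q(γ) ⊆ Q(√143, √221), and [Q(√143, √221):Q] = 4 (since 143, 221 are distinct squarefree integers > 1 with 31603 not a perfect square). To show equality we compute the minimal polynomial of γ. From γ = √143 + √221: γ^2 = 143 + 2√(31603) + 221 = 364 + 2√(31603), so γ^2 - 364 = 2√(31603); squaring, (γ^2 - 364)^2 = 4·31603, i.e. γ^4 - 728γ^2 + 132496 - 126412 = 0, i.e. γ^4 - 728γ^2 + 6084 = 0. So γ is a root of x^4 - 728x^2 + 6084. This polynomial is irreducible over Q: it has no rational root (each ±√143 ± √221 is irrational), and any factorization into two quadratics over Q would force √(31603) ∈ Q (pairing opposite roots) or √143, √221 ∈ Q (other pairings), all impossible. Hence [Q(γ):Q] = 4 = [Q(√143, √221):Q], so Q(γ) = Q(√143, √221).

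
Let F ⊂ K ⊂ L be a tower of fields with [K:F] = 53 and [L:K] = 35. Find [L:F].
[L:F] = 1855

The tower law says that for any tower of field extensions F ⊂ K ⊂ L with finite degrees, [L:F] = [L:K] · [K:F]. Here this gives [L:F] = 35 · 53 = 1855.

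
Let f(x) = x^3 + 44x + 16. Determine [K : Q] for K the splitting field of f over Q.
[K : Q] = 6

By the rational root test, any rational root of the monic integer polynomial f(x) = x^3 + 44x + 16 must be an integer dividing the constant term 16, i.e. one of ±{1, 2, 4, 8, 16}. Evaluating: f(1) = 61, f(-1) = -29, f(2) = 112, f(-2) = -80, f(4) = 256, f(-4) = -224, f(8) = 880, f(-8) = -848, f(16) = 4816, f(-16) = -4784; none is 0, so f has no rational root and is therefore irreducible over Q (a cubic with no linear factor over a field is irreducible). For an irreducible cubic, the Galois group is A_3 or S_3 according as the discriminant disc(f) = -4a^3 - 27b^2 = -4·(44)^3 - 27·(16)^2 = -347648 is or is not a square in Q. Here disc(f) = -347648 is not a perfect square in Q, so the Galois group of f over Q is not contained in A_3 and must be all of S_3. The splitting field has degree |S_3| = 6 over Q, so [K : Q] = 6.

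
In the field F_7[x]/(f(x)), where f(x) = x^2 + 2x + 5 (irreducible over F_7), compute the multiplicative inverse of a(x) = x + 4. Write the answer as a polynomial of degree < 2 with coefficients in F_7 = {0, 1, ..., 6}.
a(x)^(-1) ≡ x + 5 (mod f(x))

Since f is irreducible over F_7, F_7[x]/(f) is a field and a(x) ≠ 0 has an inverse. Apply the extended Euclidean algorithm to f(x) and a(x) in F_7[x]: f(x) = (x + 5)·a(x) + (6). The last nonzero remainder is the constant 6 = gcd(f, a) in F_7. Back-substituting through the division chain expresses 6 = s(x)·a(x) + t(x)·f(x) with s(x) ≡ 6x + 2 (mod f), so (6x + 2)·a(x) ≡ 6 (mod f). Multiplying by 6^(-1) ≡ 6 in F_7 gives a(x)^(-1) ≡ 6·(6x + 2) ≡ x + 5 (mod f). Check: (x + 4)·(x + 5) = x^2 + 2x + 6 ≡ 1 (mod x^2 + 2x + 5).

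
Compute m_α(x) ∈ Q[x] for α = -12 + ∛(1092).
m_α(x) = x^3 + 36x^2 + 432x + 636

Set β = α + 12 = ∛(1092), so β^3 = 1092. Then (α + 12)^3 - 1092 = 0, i.e. α is a root of g(x) = (x + 12)^3 - 1092 = x^3 + 36x^2 + 432x + 636. Since g(x) = h(x + 12) where h(x) = x^3 - 1092, and h is irreducible over Q (because 1092 is not a perfect cube, so h has no rational root, and a monic cubic with no rational root is irreducible), g is also irreducible (irreducibility is preserved under the substitution x → x + 12). Hence m_α(x) = x^3 + 36x^2 + 432x + 636.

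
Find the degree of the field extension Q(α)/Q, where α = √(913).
[Q(α):Q] = 2

[Q(α):Q] equals the degree of the minimal polynomial of α. Here α^2 = 913 and x^2 - 913 is irreducible (d = 913 is squarefree, ≠ 1, hence not a square), so deg(m_α) = 2. Thus [Q(α):Q] = 2.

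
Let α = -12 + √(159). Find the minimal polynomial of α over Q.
m_α(x) = x^2 + 24x - 15

From α + 12 = √(159), squaring gives (α + 12)^2 = 159, i.e. α^2 + 24α + 144 = 159, so α^2 + 24α - 15 = 0. The discriminant of x^2 + 24x - 15 is (24)^2 - 4·(-15) = 576 + 60 = 636, and 4·(159) is not a perfect square in Q since 159 is squarefree and ≠ 1. Hence x^2 + 24x - 15 is irreducible over Q and is the minimal polynomial of α.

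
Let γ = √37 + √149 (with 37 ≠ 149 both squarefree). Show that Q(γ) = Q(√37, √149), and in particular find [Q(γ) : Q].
[Q(γ) : Q] = 4 (equivalently, Q(γ) = Q(√37, √149))

Obviously Q(γ) ⊆ Q(√37, √149), and [Q(√37, √149):Q] = 4 (since 37, 149 are distinct squarefree integers > 1 with 5513 not a perfect square). To show equality we compute the minimal polynomial of γ. From γ = √37 + √149: γ^2 = 37 + 2√(5513) + 149 = 186 + 2√(5513), so γ^2 - 186 = 2√(5513); squaring, (γ^2 - 186)^2 = 4·5513, i.e. γ^4 - 372γ^2 + 34596 - 22052 = 0, i.e. γ^4 - 372γ^2 + 12544 = 0. So γ is a root of x^4 - 372x^2 + 12544. This polynomial is irreducible over Q: it has no rational root (each ±√37 ± √149 is irrational), and any factorization into two quadratics over Q would force √(5513) ∈ Q (pairing opposite roots) or √37, √149 ∈ Q (other pairings), all impossible. Hence [Q(γ):Q] = 4 = [Q(√37, √149):Q], so Q(γ) = Q(√37, √149).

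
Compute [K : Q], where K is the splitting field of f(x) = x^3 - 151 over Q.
[K : Q] = 6

The roots of x^3 - 151 are ∛151, ω∛151, ω^2∛151 where ω = e^(2πi/3) is a primitive cube root of unity, so K = Q(∛151, ω). Now [Q(∛151):Q] = 3 (since 151 is not a perfect cube, x^3 - 151 is irreducible) and [Q(ω):Q] = 2. Both 2 and 3 divide [K:Q], and [K:Q] ≤ 3·2 = 6, so [K:Q] = 6. (Equivalently: Q(∛151) ⊂ R but ω ∉ R, so [K : Q(∛151)] = 2.)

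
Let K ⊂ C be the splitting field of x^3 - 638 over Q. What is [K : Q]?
[K : Q] = 6

The roots of x^3 - 638 are ∛638, ω∛638, ω^2∛638 where ω = e^(2πi/3) is a primitive cube root of unity, so K = Q(∛638, ω). Now [Q(∛638):Q] = 3 (since 638 is not a perfect cube, x^3 - 638 is irreducible) and [Q(ω):Q] = 2. Both 2 and 3 divide [K:Q], and [K:Q] ≤ 3·2 = 6, so [K:Q] = 6. (Equivalently: Q(∛638) ⊂ R but ω ∉ R, so [K : Q(∛638)] = 2.)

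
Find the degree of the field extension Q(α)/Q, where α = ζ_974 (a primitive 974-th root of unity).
[Q(α):Q] = 486

The minimal polynomial of ζ_974 over Q is the 974-th cyclotomic polynomial Φ_974(x), which is irreducible over Q and has degree φ(974) = 486. Hence [Q(α):Q] = φ(974) = 486.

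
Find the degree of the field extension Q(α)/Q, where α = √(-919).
[Q(α):Q] = 2

[Q(α):Q] equals the degree of the minimal polynomial of α. Here α^2 = -919 and x^2 + 919 is irreducible (d = -919 is squarefree, ≠ 1, hence not a square), so deg(m_α) = 2. Thus [Q(α):Q] = 2.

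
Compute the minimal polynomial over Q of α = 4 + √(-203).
m_α(x) = x^2 - 8x + 219

From α - 4 = √(-203), squaring gives (α - 4)^2 = -203, i.e. α^2 - 8α + 16 = -203, so α^2 - 8α + 219 = 0. The discriminant of x^2 - 8x + 219 is (-8)^2 - 4·(219) = 64 - 876 = -812, and 4·(-203) is not a perfect square in Q since -203 is squarefree and ≠ 1. Hence x^2 - 8x + 219 is irreducible over Q and is the minimal polynomial of α.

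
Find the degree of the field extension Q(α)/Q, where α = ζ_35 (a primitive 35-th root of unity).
[Q(α):Q] = 24

The minimal polynomial of ζ_35 over Q is the 35-th cyclotomic polynomial Φ_35(x), which is irreducible over Q and has degree φ(35) = 24. Hence [Q(α):Q] = φ(35) = 24.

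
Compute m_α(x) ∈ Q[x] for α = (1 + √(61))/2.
m_α(x) = x^2 - x - 15

From 2α - 1 = √(61), squaring gives (2α - 1)^2 = 61, i.e. 4α^2 - 4α + 1 = 61, so α^2 - α + (1 - 61)/4 = 0. Since 61 ≡ 1 (mod 4), (1 - 61)/4 = -15 ∈ Z. The polynomial x^2 - x - 15 has discriminant 1 - 4·(-15) = 61, which is not a perfect square in Q (d = 61 is squarefree and ≠ 1), so x^2 - x - 15 is irreducible over Q. It is the minimal polynomial of α.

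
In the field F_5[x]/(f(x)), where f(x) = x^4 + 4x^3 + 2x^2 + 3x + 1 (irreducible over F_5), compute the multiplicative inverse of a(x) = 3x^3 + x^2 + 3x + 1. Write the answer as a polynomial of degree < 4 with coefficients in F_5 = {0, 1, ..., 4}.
a(x)^(-1) ≡ 3x^2 + x + 1 (mod f(x))

Since f is irreducible over F_5, F_5[x]/(f) is a field and a(x) ≠ 0 has an inverse. Apply the extended Euclidean algorithm to f(x) and a(x) in F_5[x]: f(x) = (2x + 4)·a(x) + (2x^2 + 4x + 2);  a(x) = (4x)·(2x^2 + 4x + 2) + (1). The last nonzero remainder is the constant 1 = gcd(f, a) in F_5. Back-substituting through the division chain expresses 1 = s(x)·a(x) + t(x)·f(x) with s(x) ≡ 3x^2 + x + 1 (mod f), so a(x)^(-1) ≡ s(x) = 3x^2 + x + 1 (mod f). Check: (3x^3 + x^2 + 3x + 1)·(3x^2 + x + 1) = 4x^5 + x^4 + 3x^3 + 2x^2 + 4x + 1 ≡ 1 (mod x^4 + 4x^3 + 2x^2 + 3x + 1).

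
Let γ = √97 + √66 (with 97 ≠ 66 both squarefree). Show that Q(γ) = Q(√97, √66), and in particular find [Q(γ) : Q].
[Q(γ) : Q] = 4 (equivalently, Q(γ) = Q(√97, √66))

Obviously Q(γ) ⊆ Q(√97, √66), and [Q(√97, √66):Q] = 4 (since 97, 66 are distinct squarefree integers > 1 with 6402 not a perfect square). To show equality we compute the minimal polynomial of γ. From γ = √97 + √66: γ^2 = 97 + 2√(6402) + 66 = 163 + 2√(6402), so γ^2 - 163 = 2√(6402); squaring, (γ^2 - 163)^2 = 4·6402, i.e. γ^4 - 326γ^2 + 26569 - 25608 = 0, i.e. γ^4 - 326γ^2 + 961 = 0. So γ is a root of x^4 - 326x^2 + 961. This polynomial is irreducible over Q: it has no rational root (each ±√97 ± √66 is irrational), and any factorization into two quadratics over Q would force √(6402) ∈ Q (pairing opposite roots) or √97, √66 ∈ Q (other pairings), all impossible. Hence [Q(γ):Q] = 4 = [Q(√97, √66):Q], so Q(γ) = Q(√97, √66).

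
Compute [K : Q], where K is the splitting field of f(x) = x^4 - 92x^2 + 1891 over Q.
[K : Q] = 4

Solving the quadratic in x^2: x^2 = (92 ± √(92^2 - 4·1891))/2 = (92 ± √900)/2 = (92 ± 30)/2, giving x^2 = 31 or x^2 = 61. So f(x) = (x^2 - 31)(x^2 - 61) and the roots of f are ±√31, ±√61. Hence the splitting field is K = Q(√31, √61). Since 31 and 61 are distinct squarefree integers > 1, their product 1891 is not a perfect square, so √61 ∉ Q(√31). By the tower law [K:Q] = [Q(√31,√61):Q(√31)] · [Q(√31):Q] = 2 · 2 = 4.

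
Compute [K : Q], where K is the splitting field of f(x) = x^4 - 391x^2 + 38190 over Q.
[K : Q] = 4

Solving the quadratic in x^2: x^2 = (391 ± √(391^2 - 4·38190))/2 = (391 ± √121)/2 = (391 ± 11)/2, giving x^2 = 201 or x^2 = 190. So f(x) = (x^2 - 201)(x^2 - 190) and the roots of f are ±√201, ±√190. Hence the splitting field is K = Q(√201, √190). Since 201 and 190 are distinct squarefree integers > 1, their product 38190 is not a perfect square, so √190 ∉ Q(√201). By the tower law [K:Q] = [Q(√201,√190):Q(√201)] · [Q(√201):Q] = 2 · 2 = 4.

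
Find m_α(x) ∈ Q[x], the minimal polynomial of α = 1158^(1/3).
m_α(x) = x^3 - 1158

α satisfies α^3 = 1158, so x^3 - 1158 annihilates α. By the rational root test, a rational root p/q (in lowest terms) of x^3 - 1158 would satisfy p^3 = 1158 q^3, forcing q = 1 and p^3 = 1158; but 1158 is not a perfect cube, contradiction. A monic cubic over Q with no rational root is irreducible (any nontrivial factorization would include a linear factor). Hence x^3 - 1158 is the minimal polynomial of α, and in particular [Q(α):Q] = 3.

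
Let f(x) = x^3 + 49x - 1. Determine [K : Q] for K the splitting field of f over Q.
[K : Q] = 6

By the rational root test, any rational root of the monic integer polynomial f(x) = x^3 + 49x - 1 must be an integer dividing the constant term -1, i.e. one of ±{1}. Evaluating: f(1) = 49, f(-1) = -51; none is 0, so f has no rational root and is therefore irreducible over Q (a cubic with no linear factor over a field is irreducible). For an irreducible cubic, the Galois group is A_3 or S_3 according as the discriminant disc(f) = -4a^3 - 27b^2 = -4·(49)^3 - 27·(-1)^2 = -470623 is or is not a square in Q. Here disc(f) = -470623 is not a perfect square in Q, so the Galois group of f over Q is not contained in A_3 and must be all of S_3. The splitting field has degree |S_3| = 6 over Q, so [K : Q] = 6.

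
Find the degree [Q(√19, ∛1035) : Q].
[Q(√19, ∛1035) : Q] = 6

Let L = Q(√19, ∛1035). Since Q(√19) ⊂ L and [Q(√19):Q] = 2, the tower law gives 2 | [L:Q]. Likewise Q(∛1035) ⊂ L with [Q(∛1035):Q] = 3 (because 1035 is not a perfect cube), so 3 | [L:Q]. As gcd(2,3) = 1, [L:Q] is divisible by 6. Conversely L is generated over Q by √19 and ∛1035, so [L:Q] ≤ 2·3 = 6. Therefore [Q(√19, ∛1035) : Q] = 6.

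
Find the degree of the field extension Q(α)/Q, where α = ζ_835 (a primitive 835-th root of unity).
[Q(α):Q] = 664

The minimal polynomial of ζ_835 over Q is the 835-th cyclotomic polynomial Φ_835(x), which is irreducible over Q and has degree φ(835) = 664. Hence [Q(α):Q] = φ(835) = 664.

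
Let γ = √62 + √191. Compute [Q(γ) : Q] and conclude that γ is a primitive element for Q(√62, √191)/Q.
[Q(γ) : Q] = 4 (equivalently, Q(γ) = Q(√62, √191))

Obviously Q(γ) ⊆ Q(√62, √191), and [Q(√62, √191):Q] = 4 (since 62, 191 are distinct squarefree integers > 1 with 11842 not a perfect square). To show equality we compute the minimal polynomial of γ. From γ = √62 + √191: γ^2 = 62 + 2√(11842) + 191 = 253 + 2√(11842), so γ^2 - 253 = 2√(11842); squaring, (γ^2 - 253)^2 = 4·11842, i.e. γ^4 - 506γ^2 + 64009 - 47368 = 0, i.e. γ^4 - 506γ^2 + 16641 = 0. So γ is a root of x^4 - 506x^2 + 16641. This polynomial is irreducible over Q: it has no rational root (each ±√62 ± √191 is irrational), and any factorization into two quadratics over Q would force √(11842) ∈ Q (pairing opposite roots) or √62, √191 ∈ Q (other pairings), all impossible. Hence [Q(γ):Q] = 4 = [Q(√62, √191):Q], so Q(γ) = Q(√62, √191).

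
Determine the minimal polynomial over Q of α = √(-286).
m_α(x) = x^2 + 286

α satisfies α^2 + 286 = 0, so x^2 + 286 annihilates α. Since d = -286 is squarefree and ≠ 1, it is not a perfect square in Q, so x^2 + 286 has no rational root and is therefore irreducible over Q (a degree-2 polynomial over a field is irreducible iff it has no root). Hence m_α(x) = x^2 + 286.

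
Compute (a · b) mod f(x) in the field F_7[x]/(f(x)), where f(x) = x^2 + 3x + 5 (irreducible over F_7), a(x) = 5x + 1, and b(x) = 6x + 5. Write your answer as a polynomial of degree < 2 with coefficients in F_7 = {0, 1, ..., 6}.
a · b ≡ 4x + 2 (mod f(x))

Multiply in F_7[x]: a(x)·b(x) = (5x + 1)·(6x + 5) = 2x^2 + 3x + 5. This has degree ≥ 2, so divide by f(x) over F_7: 2x^2 + 3x + 5 = (2)·(x^2 + 3x + 5) + (4x + 2). Hence a·b ≡ 4x + 2 (mod f). (F_7[x]/(f) is a field with 7^2 = 49 elements since f is irreducible of degree 2.)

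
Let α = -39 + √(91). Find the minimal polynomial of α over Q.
m_α(x) = x^2 + 78x + 1430

From α + 39 = √(91), squaring gives (α + 39)^2 = 91, i.e. α^2 + 78α + 1521 = 91, so α^2 + 78α + 1430 = 0. The discriminant of x^2 + 78x + 1430 is (78)^2 - 4·(1430) = 6084 - 5720 = 364, and 4·(91) is not a perfect square in Q since 91 is squarefree and ≠ 1. Hence x^2 + 78x + 1430 is irreducible over Q and is the minimal polynomial of α.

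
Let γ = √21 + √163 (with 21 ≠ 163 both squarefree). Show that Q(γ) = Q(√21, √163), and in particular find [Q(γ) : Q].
[Q(γ) : Q] = 4 (equivalently, Q(γ) = Q(√21, √163))

Obviously Q(γ) ⊆ Q(√21, √163), and [Q(√21, √163):Q] = 4 (since 21, 163 are distinct squarefree integers > 1 with 3423 not a perfect square). To show equality we compute the minimal polynomial of γ. From γ = √21 + √163: γ^2 = 21 + 2√(3423) + 163 = 184 + 2√(3423), so γ^2 - 184 = 2√(3423); squaring, (γ^2 - 184)^2 = 4·3423, i.e. γ^4 - 368γ^2 + 33856 - 13692 = 0, i.e. γ^4 - 368γ^2 + 20164 = 0. So γ is a root of x^4 - 368x^2 + 20164. This polynomial is irreducible over Q: it has no rational root (each ±√21 ± √163 is irrational), and any factorization into two quadratics over Q would force √(3423) ∈ Q (pairing opposite roots) or √21, √163 ∈ Q (other pairings), all impossible. Hence [Q(γ):Q] = 4 = [Q(√21, √163):Q], so Q(γ) = Q(√21, √163).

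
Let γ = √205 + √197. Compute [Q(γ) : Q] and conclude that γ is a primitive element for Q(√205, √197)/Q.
[Q(γ) : Q] = 4 (equivalently, Q(γ) = Q(√205, √197))

Obviously Q(γ) ⊆ Q(√205, √197), and [Q(√205, √197):Q] = 4 (since 205, 197 are distinct squarefree integers > 1 with 40385 not a perfect square). To show equality we compute the minimal polynomial of γ. From γ = √205 + √197: γ^2 = 205 + 2√(40385) + 197 = 402 + 2√(40385), so γ^2 - 402 = 2√(40385); squaring, (γ^2 - 402)^2 = 4·40385, i.e. γ^4 - 804γ^2 + 161604 - 161540 = 0, i.e. γ^4 - 804γ^2 + 64 = 0. So γ is a root of x^4 - 804x^2 + 64. This polynomial is irreducible over Q: it has no rational root (each ±√205 ± √197 is irrational), and any factorization into two quadratics over Q would force √(40385) ∈ Q (pairing opposite roots) or √205, √197 ∈ Q (other pairings), all impossible. Hence [Q(γ):Q] = 4 = [Q(√205, √197):Q], so Q(γ) = Q(√205, √197).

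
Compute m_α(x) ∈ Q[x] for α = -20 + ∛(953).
m_α(x) = x^3 + 60x^2 + 1200x + 7047

Set β = α + 20 = ∛(953), so β^3 = 953. Then (α + 20)^3 - 953 = 0, i.e. α is a root of g(x) = (x + 20)^3 - 953 = x^3 + 60x^2 + 1200x + 7047. Since g(x) = h(x + 20) where h(x) = x^3 - 953, and h is irreducible over Q (because 953 is not a perfect cube, so h has no rational root, and a monic cubic with no rational root is irreducible), g is also irreducible (irreducibility is preserved under the substitution x → x + 20). Hence m_α(x) = x^3 + 60x^2 + 1200x + 7047.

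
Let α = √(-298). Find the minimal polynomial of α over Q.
m_α(x) = x^2 + 298

α satisfies α^2 + 298 = 0, so x^2 + 298 annihilates α. Since d = -298 is squarefree and ≠ 1, it is not a perfect square in Q, so x^2 + 298 has no rational root and is therefore irreducible over Q (a degree-2 polynomial over a field is irreducible iff it has no root). Hence m_α(x) = x^2 + 298.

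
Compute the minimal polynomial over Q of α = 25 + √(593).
m_α(x) = x^2 - 50x + 32

From α - 25 = √(593), squaring gives (α - 25)^2 = 593, i.e. α^2 - 50α + 625 = 593, so α^2 - 50α + 32 = 0. The discriminant of x^2 - 50x + 32 is (-50)^2 - 4·(32) = 2500 - 128 = 2372, and 4·(593) is not a perfect square in Q since 593 is squarefree and ≠ 1. Hence x^2 - 50x + 32 is irreducible over Q and is the minimal polynomial of α.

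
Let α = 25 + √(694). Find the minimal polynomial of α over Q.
m_α(x) = x^2 - 50x - 69

From α - 25 = √(694), squaring gives (α - 25)^2 = 694, i.e. α^2 - 50α + 625 = 694, so α^2 - 50α - 69 = 0. The discriminant of x^2 - 50x - 69 is (-50)^2 - 4·(-69) = 2500 + 276 = 2776, and 4·(694) is not a perfect square in Q since 694 is squarefree and ≠ 1. Hence x^2 - 50x - 69 is irreducible over Q and is the minimal polynomial of α.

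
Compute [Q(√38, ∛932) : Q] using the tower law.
[Q(√38, ∛932) : Q] = 6

Let L = Q(√38, ∛932). Since Q(√38) ⊂ L and [Q(√38):Q] = 2, the tower law gives 2 | [L:Q]. Likewise Q(∛932) ⊂ L with [Q(∛932):Q] = 3 (because 932 is not a perfect cube), so 3 | [L:Q]. As gcd(2,3) = 1, [L:Q] is divisible by 6. Conversely L is generated over Q by √38 and ∛932, so [L:Q] ≤ 2·3 = 6. Therefore [Q(√38, ∛932) : Q] = 6.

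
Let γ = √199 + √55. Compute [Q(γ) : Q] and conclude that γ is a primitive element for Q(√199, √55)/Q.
[Q(γ) : Q] = 4 (equivalently, Q(γ) = Q(√199, √55))

Obviously Q(γ) ⊆ Q(√199, √55), and [Q(√199, √55):Q] = 4 (since 199, 55 are distinct squarefree integers > 1 with 10945 not a perfect square). To show equality we compute the minimal polynomial of γ. From γ = √199 + √55: γ^2 = 199 + 2√(10945) + 55 = 254 + 2√(10945), so γ^2 - 254 = 2√(10945); squaring, (γ^2 - 254)^2 = 4·10945, i.e. γ^4 - 508γ^2 + 64516 - 43780 = 0, i.e. γ^4 - 508γ^2 + 20736 = 0. So γ is a root of x^4 - 508x^2 + 20736. This polynomial is irreducible over Q: it has no rational root (each ±√199 ± √55 is irrational), and any factorization into two quadratics over Q would force √(10945) ∈ Q (pairing opposite roots) or √199, √55 ∈ Q (other pairings), all impossible. Hence [Q(γ):Q] = 4 = [Q(√199, √55):Q], so Q(γ) = Q(√199, √55).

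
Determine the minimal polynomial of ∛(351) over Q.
m_α(x) = x^3 - 351

α satisfies α^3 = 351, so x^3 - 351 annihilates α. By the rational root test, a rational root p/q (in lowest terms) of x^3 - 351 would satisfy p^3 = 351 q^3, forcing q = 1 and p^3 = 351; but 351 is not a perfect cube, contradiction. A monic cubic over Q with no rational root is irreducible (any nontrivial factorization would include a linear factor). Hence x^3 - 351 is the minimal polynomial of α, and in particular [Q(α):Q] = 3.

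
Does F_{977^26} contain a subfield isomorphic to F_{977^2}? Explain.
Yes: F_{977^2} is a subfield of F_{977^26}

F_{p^m} embeds in F_{p^n} iff m | n (since F_{p^n} is the splitting field of x^(p^n) - x, and F_{p^m} ⊂ F_{p^n} forces p^n to be a power of p^m, i.e. m | n; conversely if m | n then every root of x^(p^m) - x is a root of x^(p^n) - x). Here 2 | 26 (since 26 = 13·2), so F_{977^2} is a subfield of F_{977^26}, and [F_{977^26} : F_{977^2}] = 26/2 = 13.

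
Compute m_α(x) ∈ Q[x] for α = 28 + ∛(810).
m_α(x) = x^3 - 84x^2 + 2352x - 22762

Set β = α - 28 = ∛(810), so β^3 = 810. Then (α - 28)^3 - 810 = 0, i.e. α is a root of g(x) = (x - 28)^3 - 810 = x^3 - 84x^2 + 2352x - 22762. Since g(x) = h(x - 28) where h(x) = x^3 - 810, and h is irreducible over Q (because 810 is not a perfect cube, so h has no rational root, and a monic cubic with no rational root is irreducible), g is also irreducible (irreducibility is preserved under the substitution x → x - 28). Hence m_α(x) = x^3 - 84x^2 + 2352x - 22762.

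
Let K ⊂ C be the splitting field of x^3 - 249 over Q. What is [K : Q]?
[K : Q] = 6

The roots of x^3 - 249 are ∛249, ω∛249, ω^2∛249 where ω = e^(2πi/3) is a primitive cube root of unity, so K = Q(∛249, ω). Now [Q(∛249):Q] = 3 (since 249 is not a perfect cube, x^3 - 249 is irreducible) and [Q(ω):Q] = 2. Both 2 and 3 divide [K:Q], and [K:Q] ≤ 3·2 = 6, so [K:Q] = 6. (Equivalently: Q(∛249) ⊂ R but ω ∉ R, so [K : Q(∛249)] = 2.)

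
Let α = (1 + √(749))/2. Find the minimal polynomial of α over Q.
m_α(x) = x^2 - x - 187

From 2α - 1 = √(749), squaring gives (2α - 1)^2 = 749, i.e. 4α^2 - 4α + 1 = 749, so α^2 - α + (1 - 749)/4 = 0. Since 749 ≡ 1 (mod 4), (1 - 749)/4 = -187 ∈ Z. The polynomial x^2 - x - 187 has discriminant 1 - 4·(-187) = 749, which is not a perfect square in Q (d = 749 is squarefree and ≠ 1), so x^2 - x - 187 is irreducible over Q. It is the minimal polynomial of α.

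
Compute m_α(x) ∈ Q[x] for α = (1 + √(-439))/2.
m_α(x) = x^2 - x + 110

From 2α - 1 = √(-439), squaring gives (2α - 1)^2 = -439, i.e. 4α^2 - 4α + 1 = -439, so α^2 - α + (1 + 439)/4 = 0. Since -439 ≡ 1 (mod 4), (1 + 439)/4 = 110 ∈ Z. The polynomial x^2 - x + 110 has discriminant 1 - 4·(110) = -439, which is not a perfect square in Q (d = -439 is squarefree and ≠ 1), so x^2 - x + 110 is irreducible over Q. It is the minimal polynomial of α.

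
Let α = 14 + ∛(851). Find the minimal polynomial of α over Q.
m_α(x) = x^3 - 42x^2 + 588x - 3595

Set β = α - 14 = ∛(851), so β^3 = 851. Then (α - 14)^3 - 851 = 0, i.e. α is a root of g(x) = (x - 14)^3 - 851 = x^3 - 42x^2 + 588x - 3595. Since g(x) = h(x - 14) where h(x) = x^3 - 851, and h is irreducible over Q (because 851 is not a perfect cube, so h has no rational root, and a monic cubic with no rational root is irreducible), g is also irreducible (irreducibility is preserved under the substitution x → x - 14). Hence m_α(x) = x^3 - 42x^2 + 588x - 3595.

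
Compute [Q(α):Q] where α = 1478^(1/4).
[Q(α):Q] = 4

α is a root of x^4 - 1478. By Eisenstein's criterion at the prime p = 2 (which divides the constant term 1478 but p^2 = 4 does not, since 1478 is squarefree), x^4 - 1478 is irreducible over Q. Hence [Q(α):Q] = 4.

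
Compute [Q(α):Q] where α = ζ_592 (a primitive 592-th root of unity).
[Q(α):Q] = 288

The minimal polynomial of ζ_592 over Q is the 592-th cyclotomic polynomial Φ_592(x), which is irreducible over Q and has degree φ(592) = 288. Hence [Q(α):Q] = φ(592) = 288.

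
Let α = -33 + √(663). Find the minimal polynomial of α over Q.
m_α(x) = x^2 + 66x + 426

From α + 33 = √(663), squaring gives (α + 33)^2 = 663, i.e. α^2 + 66α + 1089 = 663, so α^2 + 66α + 426 = 0. The discriminant of x^2 + 66x + 426 is (66)^2 - 4·(426) = 4356 - 1704 = 2652, and 4·(663) is not a perfect square in Q since 663 is squarefree and ≠ 1. Hence x^2 + 66x + 426 is irreducible over Q and is the minimal polynomial of α.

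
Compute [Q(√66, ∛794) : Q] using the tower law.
[Q(√66, ∛794) : Q] = 6

Let L = Q(√66, ∛794). Since Q(√66) ⊂ L and [Q(√66):Q] = 2, the tower law gives 2 | [L:Q]. Likewise Q(∛794) ⊂ L with [Q(∛794):Q] = 3 (because 794 is not a perfect cube), so 3 | [L:Q]. As gcd(2,3) = 1, [L:Q] is divisible by 6. Conversely L is generated over Q by √66 and ∛794, so [L:Q] ≤ 2·3 = 6. Therefore [Q(√66, ∛794) : Q] = 6.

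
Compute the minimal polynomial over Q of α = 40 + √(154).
m_α(x) = x^2 - 80x + 1446

From α - 40 = √(154), squaring gives (α - 40)^2 = 154, i.e. α^2 - 80α + 1600 = 154, so α^2 - 80α + 1446 = 0. The discriminant of x^2 - 80x + 1446 is (-80)^2 - 4·(1446) = 6400 - 5784 = 616, and 4·(154) is not a perfect square in Q since 154 is squarefree and ≠ 1. Hence x^2 - 80x + 1446 is irreducible over Q and is the minimal polynomial of α.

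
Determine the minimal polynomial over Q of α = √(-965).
m_α(x) = x^2 + 965

α satisfies α^2 + 965 = 0, so x^2 + 965 annihilates α. Since d = -965 is squarefree and ≠ 1, it is not a perfect square in Q, so x^2 + 965 has no rational root and is therefore irreducible over Q (a degree-2 polynomial over a field is irreducible iff it has no root). Hence m_α(x) = x^2 + 965.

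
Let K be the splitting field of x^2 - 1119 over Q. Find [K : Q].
[K : Q] = 2

f(x) = x^2 - 1119 factors as (x - √1119)(x + √1119). The splitting field is K = Q(√1119). Since 1119 is squarefree and > 1, it is not a perfect square, so x^2 - 1119 is irreducible over Q and [Q(√1119) : Q] = 2. Hence [K : Q] = 2.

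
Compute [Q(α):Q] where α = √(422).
[Q(α):Q] = 2

[Q(α):Q] equals the degree of the minimal polynomial of α. Here α^2 = 422 and x^2 - 422 is irreducible (d = 422 is squarefree, ≠ 1, hence not a square), so deg(m_α) = 2. Thus [Q(α):Q] = 2.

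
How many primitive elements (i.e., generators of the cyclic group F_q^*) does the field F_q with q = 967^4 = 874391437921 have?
There are φ(874391437920) = 160401162240 primitive elements

F_q^* is cyclic of order q - 1 = 874391437920. A cyclic group of order m has exactly φ(m) generators. Here m = 874391437920 = 2^5 · 3 · 5 · 7 · 11^2 · 13 · 23 · 7193, so the number of primitive elements is φ(874391437920) = 160401162240.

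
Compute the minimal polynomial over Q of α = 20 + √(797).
m_α(x) = x^2 - 40x - 397

From α - 20 = √(797), squaring gives (α - 20)^2 = 797, i.e. α^2 - 40α + 400 = 797, so α^2 - 40α - 397 = 0. The discriminant of x^2 - 40x - 397 is (-40)^2 - 4·(-397) = 1600 + 1588 = 3188, and 4·(797) is not a perfect square in Q since 797 is squarefree and ≠ 1. Hence x^2 - 40x - 397 is irreducible over Q and is the minimal polynomial of α.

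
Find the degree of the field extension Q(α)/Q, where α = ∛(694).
[Q(α):Q] = 3

The minimal polynomial of α is x^3 - 694, irreducible over Q since 694 is not a perfect cube (so x^3 - 694 has no rational root). Hence [Q(α):Q] = deg(m_α) = 3.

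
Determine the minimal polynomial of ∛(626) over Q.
m_α(x) = x^3 - 626

α satisfies α^3 = 626, so x^3 - 626 annihilates α. By the rational root test, a rational root p/q (in lowest terms) of x^3 - 626 would satisfy p^3 = 626 q^3, forcing q = 1 and p^3 = 626; but 626 is not a perfect cube, contradiction. A monic cubic over Q with no rational root is irreducible (any nontrivial factorization would include a linear factor). Hence x^3 - 626 is the minimal polynomial of α, and in particular [Q(α):Q] = 3.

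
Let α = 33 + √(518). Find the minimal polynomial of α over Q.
m_α(x) = x^2 - 66x + 571

From α - 33 = √(518), squaring gives (α - 33)^2 = 518, i.e. α^2 - 66α + 1089 = 518, so α^2 - 66α + 571 = 0. The discriminant of x^2 - 66x + 571 is (-66)^2 - 4·(571) = 4356 - 2284 = 2072, and 4·(518) is not a perfect square in Q since 518 is squarefree and ≠ 1. Hence x^2 - 66x + 571 is irreducible over Q and is the minimal polynomial of α.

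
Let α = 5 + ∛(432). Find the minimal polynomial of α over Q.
m_α(x) = x^3 - 15x^2 + 75x - 557

Set β = α - 5 = ∛(432), so β^3 = 432. Then (α - 5)^3 - 432 = 0, i.e. α is a root of g(x) = (x - 5)^3 - 432 = x^3 - 15x^2 + 75x - 557. Since g(x) = h(x - 5) where h(x) = x^3 - 432, and h is irreducible over Q (because 432 is not a perfect cube, so h has no rational root, and a monic cubic with no rational root is irreducible), g is also irreducible (irreducibility is preserved under the substitution x → x - 5). Hence m_α(x) = x^3 - 15x^2 + 75x - 557.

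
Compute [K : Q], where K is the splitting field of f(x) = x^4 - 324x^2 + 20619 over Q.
[K : Q] = 4

Solving the quadratic in x^2: x^2 = (324 ± √(324^2 - 4·20619))/2 = (324 ± √22500)/2 = (324 ± 150)/2, giving x^2 = 87 or x^2 = 237. So f(x) = (x^2 - 87)(x^2 - 237) and the roots of f are ±√87, ±√237. Hence the splitting field is K = Q(√87, √237). Since 87 and 237 are distinct squarefree integers > 1, their product 20619 is not a perfect square, so √237 ∉ Q(√87). By the tower law [K:Q] = [Q(√87,√237):Q(√87)] · [Q(√87):Q] = 2 · 2 = 4.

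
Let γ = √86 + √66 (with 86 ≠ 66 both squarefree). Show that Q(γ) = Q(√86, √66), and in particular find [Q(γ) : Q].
[Q(γ) : Q] = 4 (equivalently, Q(γ) = Q(√86, √66))

Obviously Q(γ) ⊆ Q(√86, √66), and [Q(√86, √66):Q] = 4 (since 86, 66 are distinct squarefree integers > 1 with 5676 not a perfect square). To show equality we compute the minimal polynomial of γ. From γ = √86 + √66: γ^2 = 86 + 2√(5676) + 66 = 152 + 2√(5676), so γ^2 - 152 = 2√(5676); squaring, (γ^2 - 152)^2 = 4·5676, i.e. γ^4 - 304γ^2 + 23104 - 22704 = 0, i.e. γ^4 - 304γ^2 + 400 = 0. So γ is a root of x^4 - 304x^2 + 400. This polynomial is irreducible over Q: it has no rational root (each ±√86 ± √66 is irrational), and any factorization into two quadratics over Q would force √(5676) ∈ Q (pairing opposite roots) or √86, √66 ∈ Q (other pairings), all impossible. Hence [Q(γ):Q] = 4 = [Q(√86, √66):Q], so Q(γ) = Q(√86, √66).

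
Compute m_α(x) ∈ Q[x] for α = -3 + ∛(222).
m_α(x) = x^3 + 9x^2 + 27x - 195

Set β = α + 3 = ∛(222), so β^3 = 222. Then (α + 3)^3 - 222 = 0, i.e. α is a root of g(x) = (x + 3)^3 - 222 = x^3 + 9x^2 + 27x - 195. Since g(x) = h(x + 3) where h(x) = x^3 - 222, and h is irreducible over Q (because 222 is not a perfect cube, so h has no rational root, and a monic cubic with no rational root is irreducible), g is also irreducible (irreducibility is preserved under the substitution x → x + 3). Hence m_α(x) = x^3 + 9x^2 + 27x - 195.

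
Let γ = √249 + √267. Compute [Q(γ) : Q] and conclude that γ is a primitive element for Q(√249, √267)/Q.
[Q(γ) : Q] = 4 (equivalently, Q(γ) = Q(√249, √267))

Obviously Q(γ) ⊆ Q(√249, √267), and [Q(√249, √267):Q] = 4 (since 249, 267 are distinct squarefree integers > 1 with 66483 not a perfect square). To show equality we compute the minimal polynomial of γ. From γ = √249 + √267: γ^2 = 249 + 2√(66483) + 267 = 516 + 2√(66483), so γ^2 - 516 = 2√(66483); squaring, (γ^2 - 516)^2 = 4·66483, i.e. γ^4 - 1032γ^2 + 266256 - 265932 = 0, i.e. γ^4 - 1032γ^2 + 324 = 0. So γ is a root of x^4 - 1032x^2 + 324. This polynomial is irreducible over Q: it has no rational root (each ±√249 ± √267 is irrational), and any factorization into two quadratics over Q would force √(66483) ∈ Q (pairing opposite roots) or √249, √267 ∈ Q (other pairings), all impossible. Hence [Q(γ):Q] = 4 = [Q(√249, √267):Q], so Q(γ) = Q(√249, √267).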